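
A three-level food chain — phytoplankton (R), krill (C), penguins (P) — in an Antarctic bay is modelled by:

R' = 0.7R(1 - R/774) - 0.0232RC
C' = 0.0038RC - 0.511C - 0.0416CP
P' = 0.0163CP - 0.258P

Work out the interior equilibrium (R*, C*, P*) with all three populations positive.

R* ≈ 368, C* ≈ 15.8, P* ≈ 21.3

From dP/dt = 0: 0.0163C* = 0.258, so C* = 15.8.
From dR/dt = 0: 0.7(1 - R*/774) = 0.0232·15.8, giving R* = 774·(1 - 0.525) = 368.
From dC/dt = 0: 0.0038·368 - 0.511 = 0.0416P*, so P* = 0.887/0.0416 = 21.3.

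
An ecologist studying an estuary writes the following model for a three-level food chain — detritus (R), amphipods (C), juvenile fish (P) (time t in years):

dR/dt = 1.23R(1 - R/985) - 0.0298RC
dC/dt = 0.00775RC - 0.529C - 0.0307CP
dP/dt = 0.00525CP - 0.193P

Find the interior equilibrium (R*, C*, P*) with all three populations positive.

R* ≈ 108, C* ≈ 36.8, P* ≈ 9.96

From dP/dt = 0: 0.00525C* = 0.193, so C* = 36.8.
From dR/dt = 0: 1.23(1 - R*/985) = 0.0298·36.8, giving R* = 985·(1 - 0.891) = 108.
From dC/dt = 0: 0.00775·108 - 0.529 = 0.0307P*, so P* = 0.306/0.0307 = 9.96.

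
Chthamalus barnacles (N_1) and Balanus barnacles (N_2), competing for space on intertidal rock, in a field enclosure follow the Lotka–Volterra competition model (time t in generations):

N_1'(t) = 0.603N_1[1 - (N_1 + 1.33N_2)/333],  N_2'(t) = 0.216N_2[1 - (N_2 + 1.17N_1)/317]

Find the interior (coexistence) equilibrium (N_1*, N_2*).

Setting both brackets to zero gives the nullclines N_1 + 1.33N_2 = 333 and 1.17N_1 + N_2 = 317.
Substituting N_2 = 317 - 1.17N_1 into the first: N_1(1 - 1.33·1.17) = 333 - 1.33·317.
So N_1* = -88.6/-0.556 = 159, and then N_2* = 317 - 1.17·159 = 131.

N_1* ≈ 159, N_2* ≈ 131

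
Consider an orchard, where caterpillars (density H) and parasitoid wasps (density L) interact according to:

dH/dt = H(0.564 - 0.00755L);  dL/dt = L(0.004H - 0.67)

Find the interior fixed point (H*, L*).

Set dL/dt = 0 with L > 0: 0.004H - 0.67 = 0, so H* = 0.67/0.004 = 168.
Set dH/dt = 0 with H > 0: 0.564 - 0.00755L = 0, so L* = 0.564/0.00755 = 74.7.

H* ≈ 168, L* ≈ 74.7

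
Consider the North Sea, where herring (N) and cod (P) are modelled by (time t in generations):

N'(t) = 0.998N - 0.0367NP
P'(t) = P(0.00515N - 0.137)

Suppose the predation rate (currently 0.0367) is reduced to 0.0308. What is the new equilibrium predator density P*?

At the interior fixed point, setting dN/dt = 0 with N > 0 fixes P* = (prey growth rate)/(NP coefficient) — independent of the other coefficients.
With the change, P* = 0.998/0.0308 = 32.4; it rises from 27.2.

P* ≈ 32.4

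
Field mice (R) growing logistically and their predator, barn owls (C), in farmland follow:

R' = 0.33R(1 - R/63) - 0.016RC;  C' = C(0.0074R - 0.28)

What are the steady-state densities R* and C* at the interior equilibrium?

From dC/dt = 0 with C > 0: 0.0074R* = 0.28, so R* = 37.8.
Substitute into dR/dt = 0: 0.33(1 - 37.8/63) = 0.016C*.
The bracket is 0.399, giving C* = 0.132/0.016 = 8.24.

R* ≈ 37.8, C* ≈ 8.24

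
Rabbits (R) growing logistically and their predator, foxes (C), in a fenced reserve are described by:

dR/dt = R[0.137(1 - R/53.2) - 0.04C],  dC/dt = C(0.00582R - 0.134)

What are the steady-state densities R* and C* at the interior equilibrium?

From dC/dt = 0 with C > 0: 0.00582R* = 0.134, so R* = 23.
Substitute into dR/dt = 0: 0.137(1 - 23/53.2) = 0.04C*.
The bracket is 0.567, giving C* = 0.0777/0.04 = 1.94.

R* ≈ 23, C* ≈ 1.94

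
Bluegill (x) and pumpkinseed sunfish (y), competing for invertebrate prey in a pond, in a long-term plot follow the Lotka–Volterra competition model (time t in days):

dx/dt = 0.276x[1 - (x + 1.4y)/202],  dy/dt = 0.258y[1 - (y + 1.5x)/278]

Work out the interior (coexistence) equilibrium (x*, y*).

Setting both brackets to zero gives the nullclines x + 1.4y = 202 and 1.5x + y = 278.
Substituting y = 278 - 1.5x into the first: x(1 - 1.4·1.5) = 202 - 1.4·278.
So x* = -187/-1.1 = 170, and then y* = 278 - 1.5·170 = 22.7.

x* ≈ 170, y* ≈ 22.7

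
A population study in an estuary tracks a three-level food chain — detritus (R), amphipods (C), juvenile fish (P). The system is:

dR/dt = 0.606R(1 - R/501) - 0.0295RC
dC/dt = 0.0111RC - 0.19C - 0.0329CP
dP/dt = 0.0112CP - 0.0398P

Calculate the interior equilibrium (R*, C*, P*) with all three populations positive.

R* ≈ 414, C* ≈ 3.55, P* ≈ 134

From dP/dt = 0: 0.0112C* = 0.0398, so C* = 3.55.
From dR/dt = 0: 0.606(1 - R*/501) = 0.0295·3.55, giving R* = 501·(1 - 0.173) = 414.
From dC/dt = 0: 0.0111·414 - 0.19 = 0.0329P*, so P* = 4.41/0.0329 = 134.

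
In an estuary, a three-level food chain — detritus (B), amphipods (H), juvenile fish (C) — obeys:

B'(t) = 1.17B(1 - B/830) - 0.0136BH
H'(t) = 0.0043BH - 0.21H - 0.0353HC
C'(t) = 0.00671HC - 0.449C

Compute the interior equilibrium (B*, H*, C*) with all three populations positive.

From dC/dt = 0: 0.00671H* = 0.449, so H* = 66.9.
From dB/dt = 0: 1.17(1 - B*/830) = 0.0136·66.9, giving B* = 830·(1 - 0.778) = 184.
From dH/dt = 0: 0.0043·184 - 0.21 = 0.0353C*, so C* = 0.583/0.0353 = 16.5.

B* ≈ 184, H* ≈ 66.9, C* ≈ 16.5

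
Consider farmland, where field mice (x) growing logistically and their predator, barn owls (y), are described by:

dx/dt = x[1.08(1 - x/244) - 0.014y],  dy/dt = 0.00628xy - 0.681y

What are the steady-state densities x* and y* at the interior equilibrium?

From dy/dt = 0 with y > 0: 0.00628x* = 0.681, so x* = 108.
Substitute into dx/dt = 0: 1.08(1 - 108/244) = 0.014y*.
The bracket is 0.556, giving y* = 0.6/0.014 = 42.9.

x* ≈ 108, y* ≈ 42.9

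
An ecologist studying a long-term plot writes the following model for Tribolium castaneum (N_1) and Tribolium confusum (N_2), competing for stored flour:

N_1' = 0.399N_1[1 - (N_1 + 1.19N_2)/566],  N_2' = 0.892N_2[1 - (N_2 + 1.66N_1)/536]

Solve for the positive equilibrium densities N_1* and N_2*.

Setting both brackets to zero gives the nullclines N_1 + 1.19N_2 = 566 and 1.66N_1 + N_2 = 536.
Substituting N_2 = 536 - 1.66N_1 into the first: N_1(1 - 1.19·1.66) = 566 - 1.19·536.
So N_1* = -71.8/-0.975 = 73.7, and then N_2* = 536 - 1.66·73.7 = 414.

N_1* ≈ 73.7, N_2* ≈ 414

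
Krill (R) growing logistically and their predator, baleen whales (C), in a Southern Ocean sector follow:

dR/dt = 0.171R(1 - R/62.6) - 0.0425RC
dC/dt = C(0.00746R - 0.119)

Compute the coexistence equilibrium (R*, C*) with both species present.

From dC/dt = 0 with C > 0: 0.00746R* = 0.119, so R* = 16.
Substitute into dR/dt = 0: 0.171(1 - 16/62.6) = 0.0425C*.
The bracket is 0.745, giving C* = 0.127/0.0425 = 3.

R* ≈ 16, C* ≈ 3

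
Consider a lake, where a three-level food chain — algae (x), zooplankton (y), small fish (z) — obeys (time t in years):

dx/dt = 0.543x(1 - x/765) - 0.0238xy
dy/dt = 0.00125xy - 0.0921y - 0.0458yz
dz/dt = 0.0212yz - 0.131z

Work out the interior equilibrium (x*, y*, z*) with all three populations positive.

x* ≈ 558, y* ≈ 6.18, z* ≈ 13.2

From dz/dt = 0: 0.0212y* = 0.131, so y* = 6.18.
From dx/dt = 0: 0.543(1 - x*/765) = 0.0238·6.18, giving x* = 765·(1 - 0.271) = 558.
From dy/dt = 0: 0.00125·558 - 0.0921 = 0.0458z*, so z* = 0.605/0.0458 = 13.2.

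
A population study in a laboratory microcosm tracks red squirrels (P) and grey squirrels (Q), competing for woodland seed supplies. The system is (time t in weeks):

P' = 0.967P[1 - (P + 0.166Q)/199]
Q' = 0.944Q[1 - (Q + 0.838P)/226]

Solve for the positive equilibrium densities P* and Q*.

Setting both brackets to zero gives the nullclines P + 0.166Q = 199 and 0.838P + Q = 226.
Substituting Q = 226 - 0.838P into the first: P(1 - 0.166·0.838) = 199 - 0.166·226.
So P* = 161/0.861 = 188, and then Q* = 226 - 0.838·188 = 68.8.

P* ≈ 188, Q* ≈ 68.8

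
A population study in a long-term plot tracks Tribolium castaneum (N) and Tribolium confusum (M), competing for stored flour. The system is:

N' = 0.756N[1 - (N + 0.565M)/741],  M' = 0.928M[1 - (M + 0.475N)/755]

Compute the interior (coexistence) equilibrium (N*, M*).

N* ≈ 430, M* ≈ 551

Setting both brackets to zero gives the nullclines N + 0.565M = 741 and 0.475N + M = 755.
Substituting M = 755 - 0.475N into the first: N(1 - 0.565·0.475) = 741 - 0.565·755.
So N* = 314/0.732 = 430, and then M* = 755 - 0.475·430 = 551.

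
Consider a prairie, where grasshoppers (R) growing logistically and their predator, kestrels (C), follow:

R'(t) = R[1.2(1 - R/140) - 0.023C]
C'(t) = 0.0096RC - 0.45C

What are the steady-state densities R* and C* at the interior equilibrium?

R* ≈ 46.9, C* ≈ 34.7

From dC/dt = 0 with C > 0: 0.0096R* = 0.45, so R* = 46.9.
Substitute into dR/dt = 0: 1.2(1 - 46.9/140) = 0.023C*.
The bracket is 0.665, giving C* = 0.798/0.023 = 34.7.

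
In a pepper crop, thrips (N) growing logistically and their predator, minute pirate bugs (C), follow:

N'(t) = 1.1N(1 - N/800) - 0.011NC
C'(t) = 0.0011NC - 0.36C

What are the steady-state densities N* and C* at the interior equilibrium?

N* ≈ 327, C* ≈ 59.1

From dC/dt = 0 with C > 0: 0.0011N* = 0.36, so N* = 327.
Substitute into dN/dt = 0: 1.1(1 - 327/800) = 0.011C*.
The bracket is 0.591, giving C* = 0.65/0.011 = 59.1.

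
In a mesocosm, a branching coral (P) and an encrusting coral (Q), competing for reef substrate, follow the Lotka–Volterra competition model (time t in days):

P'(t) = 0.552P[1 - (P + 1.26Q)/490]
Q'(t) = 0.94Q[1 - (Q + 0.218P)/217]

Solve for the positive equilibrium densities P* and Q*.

Setting both brackets to zero gives the nullclines P + 1.26Q = 490 and 0.218P + Q = 217.
Substituting Q = 217 - 0.218P into the first: P(1 - 1.26·0.218) = 490 - 1.26·217.
So P* = 217/0.725 = 299, and then Q* = 217 - 0.218·299 = 152.

P* ≈ 299, Q* ≈ 152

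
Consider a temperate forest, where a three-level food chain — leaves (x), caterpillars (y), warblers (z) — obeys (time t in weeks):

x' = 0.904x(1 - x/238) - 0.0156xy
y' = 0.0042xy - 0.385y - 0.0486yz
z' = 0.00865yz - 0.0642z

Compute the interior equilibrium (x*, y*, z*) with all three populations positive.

From dz/dt = 0: 0.00865y* = 0.0642, so y* = 7.42.
From dx/dt = 0: 0.904(1 - x*/238) = 0.0156·7.42, giving x* = 238·(1 - 0.128) = 208.
From dy/dt = 0: 0.0042·208 - 0.385 = 0.0486z*, so z* = 0.487/0.0486 = 10.

x* ≈ 208, y* ≈ 7.42, z* ≈ 10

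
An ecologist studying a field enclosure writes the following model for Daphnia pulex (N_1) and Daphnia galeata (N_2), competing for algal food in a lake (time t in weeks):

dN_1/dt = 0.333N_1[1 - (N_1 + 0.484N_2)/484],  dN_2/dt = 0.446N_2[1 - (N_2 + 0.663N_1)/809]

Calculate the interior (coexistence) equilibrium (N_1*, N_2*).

Setting both brackets to zero gives the nullclines N_1 + 0.484N_2 = 484 and 0.663N_1 + N_2 = 809.
Substituting N_2 = 809 - 0.663N_1 into the first: N_1(1 - 0.484·0.663) = 484 - 0.484·809.
So N_1* = 92.4/0.679 = 136, and then N_2* = 809 - 0.663·136 = 719.

N_1* ≈ 136, N_2* ≈ 719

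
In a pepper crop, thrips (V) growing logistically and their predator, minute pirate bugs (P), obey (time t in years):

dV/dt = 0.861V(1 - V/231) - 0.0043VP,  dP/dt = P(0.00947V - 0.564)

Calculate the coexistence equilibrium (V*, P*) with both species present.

V* ≈ 59.6, P* ≈ 149

From dP/dt = 0 with P > 0: 0.00947V* = 0.564, so V* = 59.6.
Substitute into dV/dt = 0: 0.861(1 - 59.6/231) = 0.0043P*.
The bracket is 0.742, giving P* = 0.639/0.0043 = 149.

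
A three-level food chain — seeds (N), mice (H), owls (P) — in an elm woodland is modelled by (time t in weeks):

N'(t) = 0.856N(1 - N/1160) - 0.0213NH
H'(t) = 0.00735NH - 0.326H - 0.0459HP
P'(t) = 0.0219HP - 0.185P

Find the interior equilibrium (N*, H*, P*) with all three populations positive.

From dP/dt = 0: 0.0219H* = 0.185, so H* = 8.45.
From dN/dt = 0: 0.856(1 - N*/1160) = 0.0213·8.45, giving N* = 1160·(1 - 0.21) = 916.
From dH/dt = 0: 0.00735·916 - 0.326 = 0.0459P*, so P* = 6.41/0.0459 = 140.

N* ≈ 916, H* ≈ 8.45, P* ≈ 140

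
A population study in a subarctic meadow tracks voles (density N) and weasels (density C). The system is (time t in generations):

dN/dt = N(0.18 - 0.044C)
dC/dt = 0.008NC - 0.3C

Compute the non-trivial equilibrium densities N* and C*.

N* ≈ 37.5, C* ≈ 4.09

Set dC/dt = 0 with C > 0: 0.008N - 0.3 = 0, so N* = 0.3/0.008 = 37.5.
Set dN/dt = 0 with N > 0: 0.18 - 0.044C = 0, so C* = 0.18/0.044 = 4.09.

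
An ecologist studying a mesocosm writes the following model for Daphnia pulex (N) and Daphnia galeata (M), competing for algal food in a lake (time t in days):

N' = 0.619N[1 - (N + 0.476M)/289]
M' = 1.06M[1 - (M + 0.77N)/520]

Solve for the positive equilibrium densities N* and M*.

Setting both brackets to zero gives the nullclines N + 0.476M = 289 and 0.77N + M = 520.
Substituting M = 520 - 0.77N into the first: N(1 - 0.476·0.77) = 289 - 0.476·520.
So N* = 41.5/0.633 = 65.5, and then M* = 520 - 0.77·65.5 = 470.

N* ≈ 65.5, M* ≈ 470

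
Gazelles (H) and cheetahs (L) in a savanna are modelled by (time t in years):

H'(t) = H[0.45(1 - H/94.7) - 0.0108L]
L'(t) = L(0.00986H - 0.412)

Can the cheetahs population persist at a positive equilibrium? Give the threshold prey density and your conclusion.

Threshold H = 41.8; K > 41.8, so yes, the predator persists.

The predator equation gives dL/dt > 0 only when H > 0.412/0.00986 = 41.8.
Without the predator, H → K = 94.7. Since 94.7 > 41.8, the predator can invade and persist.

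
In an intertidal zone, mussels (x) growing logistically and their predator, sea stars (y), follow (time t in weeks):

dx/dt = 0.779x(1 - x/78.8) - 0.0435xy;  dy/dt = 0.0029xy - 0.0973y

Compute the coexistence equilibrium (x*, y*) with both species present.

x* ≈ 33.6, y* ≈ 10.3

From dy/dt = 0 with y > 0: 0.0029x* = 0.0973, so x* = 33.6.
Substitute into dx/dt = 0: 0.779(1 - 33.6/78.8) = 0.0435y*.
The bracket is 0.574, giving y* = 0.447/0.0435 = 10.3.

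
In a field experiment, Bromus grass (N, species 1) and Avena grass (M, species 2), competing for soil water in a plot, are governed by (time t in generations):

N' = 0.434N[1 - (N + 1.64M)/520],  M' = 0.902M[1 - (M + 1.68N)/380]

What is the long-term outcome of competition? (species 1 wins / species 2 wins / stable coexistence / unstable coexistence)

Compare the nullcline intercepts: K1/α12 = 520/1.64 = 317 < K2 = 380; K2/α21 = 380/1.68 = 226 < K1 = 520.
Since both are reversed, neither can invade when rare; the interior point is a saddle.

unstable coexistence (outcome depends on initial conditions)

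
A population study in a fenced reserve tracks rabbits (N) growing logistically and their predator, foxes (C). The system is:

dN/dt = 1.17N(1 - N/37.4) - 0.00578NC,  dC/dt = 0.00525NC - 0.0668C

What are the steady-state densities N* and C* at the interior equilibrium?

From dC/dt = 0 with C > 0: 0.00525N* = 0.0668, so N* = 12.7.
Substitute into dN/dt = 0: 1.17(1 - 12.7/37.4) = 0.00578C*.
The bracket is 0.66, giving C* = 0.772/0.00578 = 134.

N* ≈ 12.7, C* ≈ 134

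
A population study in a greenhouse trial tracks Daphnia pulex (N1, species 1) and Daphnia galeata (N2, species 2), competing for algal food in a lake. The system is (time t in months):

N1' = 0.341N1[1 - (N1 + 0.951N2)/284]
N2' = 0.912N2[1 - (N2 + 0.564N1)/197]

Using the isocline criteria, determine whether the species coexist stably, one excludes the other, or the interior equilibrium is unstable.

stable coexistence

Compare the nullcline intercepts: K1/α12 = 284/0.951 = 299 > K2 = 197; K2/α21 = 197/0.564 = 349 > K1 = 284.
Since both inequalities hold, each species can invade when rare, so the interior equilibrium is stable.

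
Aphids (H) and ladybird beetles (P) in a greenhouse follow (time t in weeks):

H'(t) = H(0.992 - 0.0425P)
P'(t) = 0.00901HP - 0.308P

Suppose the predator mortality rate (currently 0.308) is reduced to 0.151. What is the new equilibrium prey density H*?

H* ≈ 16.8

At the interior fixed point, setting dP/dt = 0 with P > 0 fixes H* = (predator death rate)/(HP coefficient) — independent of the other coefficients.
With the change, H* = 0.151/0.00901 = 16.8; it falls from 34.2.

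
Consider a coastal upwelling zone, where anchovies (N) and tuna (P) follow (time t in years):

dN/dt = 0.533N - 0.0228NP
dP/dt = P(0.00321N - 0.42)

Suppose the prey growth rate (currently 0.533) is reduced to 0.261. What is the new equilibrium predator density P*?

P* ≈ 11.4

At the interior fixed point, setting dN/dt = 0 with N > 0 fixes P* = (prey growth rate)/(NP coefficient) — independent of the other coefficients.
With the change, P* = 0.261/0.0228 = 11.4; it falls from 23.4.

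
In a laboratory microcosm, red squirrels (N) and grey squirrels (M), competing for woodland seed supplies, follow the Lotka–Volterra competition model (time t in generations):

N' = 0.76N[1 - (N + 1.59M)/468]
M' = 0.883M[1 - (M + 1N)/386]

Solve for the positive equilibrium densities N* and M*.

Setting both brackets to zero gives the nullclines N + 1.59M = 468 and 1N + M = 386.
Substituting M = 386 - 1N into the first: N(1 - 1.59·1) = 468 - 1.59·386.
So N* = -146/-0.59 = 247, and then M* = 386 - 1·247 = 139.

N* ≈ 247, M* ≈ 139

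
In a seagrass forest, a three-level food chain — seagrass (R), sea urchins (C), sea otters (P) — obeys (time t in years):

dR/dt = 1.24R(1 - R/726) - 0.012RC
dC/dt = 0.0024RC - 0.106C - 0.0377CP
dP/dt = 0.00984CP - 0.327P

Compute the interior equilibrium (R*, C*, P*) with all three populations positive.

R* ≈ 493, C* ≈ 33.2, P* ≈ 28.5

From dP/dt = 0: 0.00984C* = 0.327, so C* = 33.2.
From dR/dt = 0: 1.24(1 - R*/726) = 0.012·33.2, giving R* = 726·(1 - 0.322) = 493.
From dC/dt = 0: 0.0024·493 - 0.106 = 0.0377P*, so P* = 1.08/0.0377 = 28.5.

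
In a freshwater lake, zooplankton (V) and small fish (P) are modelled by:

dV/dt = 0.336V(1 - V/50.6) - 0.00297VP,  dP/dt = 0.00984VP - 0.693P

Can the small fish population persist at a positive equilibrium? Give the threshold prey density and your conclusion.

The predator equation gives dP/dt > 0 only when V > 0.693/0.00984 = 70.4.
Without the predator, V → K = 50.6. Since 50.6 < 70.4, the predator cannot invade.

Threshold V = 70.4; K < 70.4, so no, the predator goes extinct.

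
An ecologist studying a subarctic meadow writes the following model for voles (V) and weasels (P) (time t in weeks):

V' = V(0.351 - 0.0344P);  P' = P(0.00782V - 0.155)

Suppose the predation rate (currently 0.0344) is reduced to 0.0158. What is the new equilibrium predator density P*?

P* ≈ 22.2

At the interior fixed point, setting dV/dt = 0 with V > 0 fixes P* = (prey growth rate)/(VP coefficient) — independent of the other coefficients.
With the change, P* = 0.351/0.0158 = 22.2; it rises from 10.2.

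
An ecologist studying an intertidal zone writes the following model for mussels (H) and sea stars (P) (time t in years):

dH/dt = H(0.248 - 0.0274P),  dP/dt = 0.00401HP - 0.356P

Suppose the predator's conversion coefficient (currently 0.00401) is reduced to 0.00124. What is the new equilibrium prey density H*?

H* ≈ 287

At the interior fixed point, setting dP/dt = 0 with P > 0 fixes H* = (predator death rate)/(HP coefficient) — independent of the other coefficients.
With the change, H* = 0.356/0.00124 = 287; it rises from 88.8.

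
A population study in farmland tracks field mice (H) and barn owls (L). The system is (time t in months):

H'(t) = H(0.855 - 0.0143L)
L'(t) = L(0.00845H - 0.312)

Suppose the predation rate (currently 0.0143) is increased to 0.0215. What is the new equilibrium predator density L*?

L* ≈ 39.8

At the interior fixed point, setting dH/dt = 0 with H > 0 fixes L* = (prey growth rate)/(HL coefficient) — independent of the other coefficients.
With the change, L* = 0.855/0.0215 = 39.8; it falls from 59.8.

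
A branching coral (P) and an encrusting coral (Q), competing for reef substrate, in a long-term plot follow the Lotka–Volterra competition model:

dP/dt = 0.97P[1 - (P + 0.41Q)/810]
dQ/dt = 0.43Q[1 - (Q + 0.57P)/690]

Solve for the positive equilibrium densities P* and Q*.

P* ≈ 688, Q* ≈ 298

Setting both brackets to zero gives the nullclines P + 0.41Q = 810 and 0.57P + Q = 690.
Substituting Q = 690 - 0.57P into the first: P(1 - 0.41·0.57) = 810 - 0.41·690.
So P* = 527/0.766 = 688, and then Q* = 690 - 0.57·688 = 298.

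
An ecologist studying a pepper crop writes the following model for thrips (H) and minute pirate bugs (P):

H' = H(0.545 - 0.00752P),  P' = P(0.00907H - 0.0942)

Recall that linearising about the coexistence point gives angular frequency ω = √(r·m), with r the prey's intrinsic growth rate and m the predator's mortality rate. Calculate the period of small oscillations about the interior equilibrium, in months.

T ≈ 27.7 months

Here r = 0.545 and m = 0.0942, so r·m = 0.0513.
ω = √0.0513 = 0.227 per month, hence T = 2π/ω ≈ 27.7 months.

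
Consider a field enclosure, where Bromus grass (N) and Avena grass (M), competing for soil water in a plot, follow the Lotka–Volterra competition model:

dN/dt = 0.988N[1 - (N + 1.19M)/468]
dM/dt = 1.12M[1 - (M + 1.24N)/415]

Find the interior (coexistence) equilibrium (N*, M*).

N* ≈ 54.4, M* ≈ 348

Setting both brackets to zero gives the nullclines N + 1.19M = 468 and 1.24N + M = 415.
Substituting M = 415 - 1.24N into the first: N(1 - 1.19·1.24) = 468 - 1.19·415.
So N* = -25.8/-0.476 = 54.4, and then M* = 415 - 1.24·54.4 = 348.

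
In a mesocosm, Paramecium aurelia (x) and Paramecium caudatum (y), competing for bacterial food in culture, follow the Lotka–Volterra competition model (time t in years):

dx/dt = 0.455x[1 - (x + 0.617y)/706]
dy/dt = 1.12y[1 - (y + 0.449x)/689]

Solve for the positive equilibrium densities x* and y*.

x* ≈ 389, y* ≈ 515

Setting both brackets to zero gives the nullclines x + 0.617y = 706 and 0.449x + y = 689.
Substituting y = 689 - 0.449x into the first: x(1 - 0.617·0.449) = 706 - 0.617·689.
So x* = 281/0.723 = 389, and then y* = 689 - 0.449·389 = 515.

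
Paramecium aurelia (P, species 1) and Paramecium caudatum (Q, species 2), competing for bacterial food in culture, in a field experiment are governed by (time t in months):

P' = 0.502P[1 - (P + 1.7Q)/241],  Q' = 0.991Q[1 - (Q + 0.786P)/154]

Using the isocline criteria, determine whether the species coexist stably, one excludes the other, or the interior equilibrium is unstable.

Compare the nullcline intercepts: K1/α12 = 241/1.7 = 142 < K2 = 154; K2/α21 = 154/0.786 = 196 < K1 = 241.
Since both are reversed, neither can invade when rare; the interior point is a saddle.

unstable coexistence (outcome depends on initial conditions)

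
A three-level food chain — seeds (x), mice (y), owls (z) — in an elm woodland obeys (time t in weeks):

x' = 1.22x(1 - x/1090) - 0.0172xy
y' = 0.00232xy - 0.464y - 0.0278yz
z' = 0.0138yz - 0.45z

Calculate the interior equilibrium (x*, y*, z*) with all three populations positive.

From dz/dt = 0: 0.0138y* = 0.45, so y* = 32.6.
From dx/dt = 0: 1.22(1 - x*/1090) = 0.0172·32.6, giving x* = 1090·(1 - 0.46) = 589.
From dy/dt = 0: 0.00232·589 - 0.464 = 0.0278z*, so z* = 0.902/0.0278 = 32.5.

x* ≈ 589, y* ≈ 32.6, z* ≈ 32.5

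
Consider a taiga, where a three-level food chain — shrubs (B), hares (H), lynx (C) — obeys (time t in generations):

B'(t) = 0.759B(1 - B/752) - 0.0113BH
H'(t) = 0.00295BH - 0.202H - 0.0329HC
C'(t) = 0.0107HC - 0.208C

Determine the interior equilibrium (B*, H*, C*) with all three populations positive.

B* ≈ 534, H* ≈ 19.4, C* ≈ 41.8

From dC/dt = 0: 0.0107H* = 0.208, so H* = 19.4.
From dB/dt = 0: 0.759(1 - B*/752) = 0.0113·19.4, giving B* = 752·(1 - 0.289) = 534.
From dH/dt = 0: 0.00295·534 - 0.202 = 0.0329C*, so C* = 1.37/0.0329 = 41.8.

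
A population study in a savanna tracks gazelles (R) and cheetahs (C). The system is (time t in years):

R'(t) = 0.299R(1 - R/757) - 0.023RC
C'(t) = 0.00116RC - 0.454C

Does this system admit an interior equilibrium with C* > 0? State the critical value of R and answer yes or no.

Threshold R = 391; K > 391, so yes, the predator persists.

The predator equation gives dC/dt > 0 only when R > 0.454/0.00116 = 391.
Without the predator, R → K = 757. Since 757 > 391, the predator can invade and persist.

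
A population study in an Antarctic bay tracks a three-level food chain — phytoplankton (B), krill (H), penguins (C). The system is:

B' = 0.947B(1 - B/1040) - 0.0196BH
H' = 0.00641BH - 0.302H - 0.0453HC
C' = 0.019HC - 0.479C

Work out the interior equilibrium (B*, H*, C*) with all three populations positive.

B* ≈ 497, H* ≈ 25.2, C* ≈ 63.7

From dC/dt = 0: 0.019H* = 0.479, so H* = 25.2.
From dB/dt = 0: 0.947(1 - B*/1040) = 0.0196·25.2, giving B* = 1040·(1 - 0.522) = 497.
From dH/dt = 0: 0.00641·497 - 0.302 = 0.0453C*, so C* = 2.89/0.0453 = 63.7.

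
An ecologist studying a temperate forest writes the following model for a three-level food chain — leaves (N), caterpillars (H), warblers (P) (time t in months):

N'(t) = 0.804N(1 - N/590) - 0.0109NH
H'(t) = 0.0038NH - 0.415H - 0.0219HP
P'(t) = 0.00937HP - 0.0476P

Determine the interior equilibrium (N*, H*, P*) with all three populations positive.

From dP/dt = 0: 0.00937H* = 0.0476, so H* = 5.08.
From dN/dt = 0: 0.804(1 - N*/590) = 0.0109·5.08, giving N* = 590·(1 - 0.0689) = 549.
From dH/dt = 0: 0.0038·549 - 0.415 = 0.0219P*, so P* = 1.67/0.0219 = 76.4.

N* ≈ 549, H* ≈ 5.08, P* ≈ 76.4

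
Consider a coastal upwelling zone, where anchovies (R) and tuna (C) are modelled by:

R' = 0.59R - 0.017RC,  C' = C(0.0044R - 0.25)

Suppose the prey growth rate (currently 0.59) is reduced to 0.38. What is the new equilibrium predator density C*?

C* ≈ 22.4

At the interior fixed point, setting dR/dt = 0 with R > 0 fixes C* = (prey growth rate)/(RC coefficient) — independent of the other coefficients.
With the change, C* = 0.38/0.017 = 22.4; it falls from 34.7.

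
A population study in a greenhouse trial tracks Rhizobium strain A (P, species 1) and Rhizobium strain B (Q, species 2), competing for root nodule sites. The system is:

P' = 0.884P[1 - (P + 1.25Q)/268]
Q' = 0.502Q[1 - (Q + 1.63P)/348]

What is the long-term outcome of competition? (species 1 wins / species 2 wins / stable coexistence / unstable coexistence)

Compare the nullcline intercepts: K1/α12 = 268/1.25 = 214 < K2 = 348; K2/α21 = 348/1.63 = 213 < K1 = 268.
Since both are reversed, neither can invade when rare; the interior point is a saddle.

unstable coexistence (outcome depends on initial conditions)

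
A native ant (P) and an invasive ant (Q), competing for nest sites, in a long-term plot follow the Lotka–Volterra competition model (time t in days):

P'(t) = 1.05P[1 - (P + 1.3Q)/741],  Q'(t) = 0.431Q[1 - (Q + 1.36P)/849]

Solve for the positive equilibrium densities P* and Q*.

P* ≈ 472, Q* ≈ 207

Setting both brackets to zero gives the nullclines P + 1.3Q = 741 and 1.36P + Q = 849.
Substituting Q = 849 - 1.36P into the first: P(1 - 1.3·1.36) = 741 - 1.3·849.
So P* = -363/-0.768 = 472, and then Q* = 849 - 1.36·472 = 207.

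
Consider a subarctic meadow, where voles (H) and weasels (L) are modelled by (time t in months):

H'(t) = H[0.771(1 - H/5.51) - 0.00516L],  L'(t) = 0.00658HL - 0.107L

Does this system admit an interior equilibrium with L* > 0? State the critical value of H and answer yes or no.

Threshold H = 16.3; K < 16.3, so no, the predator goes extinct.

The predator equation gives dL/dt > 0 only when H > 0.107/0.00658 = 16.3.
Without the predator, H → K = 5.51. Since 5.51 < 16.3, the predator cannot invade.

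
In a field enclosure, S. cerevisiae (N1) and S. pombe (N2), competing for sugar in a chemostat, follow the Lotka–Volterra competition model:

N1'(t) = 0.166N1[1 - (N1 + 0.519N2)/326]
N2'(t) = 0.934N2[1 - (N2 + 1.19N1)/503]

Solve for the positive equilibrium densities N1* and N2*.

Setting both brackets to zero gives the nullclines N1 + 0.519N2 = 326 and 1.19N1 + N2 = 503.
Substituting N2 = 503 - 1.19N1 into the first: N1(1 - 0.519·1.19) = 326 - 0.519·503.
So N1* = 64.9/0.382 = 170, and then N2* = 503 - 1.19·170 = 301.

N1* ≈ 170, N2* ≈ 301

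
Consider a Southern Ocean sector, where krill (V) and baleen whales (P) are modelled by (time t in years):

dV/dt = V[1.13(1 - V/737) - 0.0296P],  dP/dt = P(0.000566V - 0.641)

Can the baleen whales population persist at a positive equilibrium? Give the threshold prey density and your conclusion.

Threshold V = 1130; K < 1130, so no, the predator goes extinct.

The predator equation gives dP/dt > 0 only when V > 0.641/0.000566 = 1130.
Without the predator, V → K = 737. Since 737 < 1130, the predator cannot invade.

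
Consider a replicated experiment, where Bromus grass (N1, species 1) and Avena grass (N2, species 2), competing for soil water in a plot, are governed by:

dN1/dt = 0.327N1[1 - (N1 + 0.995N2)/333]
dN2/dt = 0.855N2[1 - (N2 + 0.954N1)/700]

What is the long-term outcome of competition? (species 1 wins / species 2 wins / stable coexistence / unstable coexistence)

species 2 excludes species 1

Compare the nullcline intercepts: K1/α12 = 333/0.995 = 335 < K2 = 700; K2/α21 = 700/0.954 = 734 > K1 = 333.
Since the inequalities point opposite ways, species 2 can invade but species 1 cannot.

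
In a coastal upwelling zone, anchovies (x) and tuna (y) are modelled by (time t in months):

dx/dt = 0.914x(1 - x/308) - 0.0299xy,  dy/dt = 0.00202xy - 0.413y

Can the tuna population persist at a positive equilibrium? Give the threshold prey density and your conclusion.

Threshold x = 204; K > 204, so yes, the predator persists.

The predator equation gives dy/dt > 0 only when x > 0.413/0.00202 = 204.
Without the predator, x → K = 308. Since 308 > 204, the predator can invade and persist.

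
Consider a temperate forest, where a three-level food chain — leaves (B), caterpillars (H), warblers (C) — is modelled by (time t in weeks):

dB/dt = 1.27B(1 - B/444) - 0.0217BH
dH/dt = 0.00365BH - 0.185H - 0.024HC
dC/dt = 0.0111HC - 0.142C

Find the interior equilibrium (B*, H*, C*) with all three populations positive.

B* ≈ 347, H* ≈ 12.8, C* ≈ 45.1

From dC/dt = 0: 0.0111H* = 0.142, so H* = 12.8.
From dB/dt = 0: 1.27(1 - B*/444) = 0.0217·12.8, giving B* = 444·(1 - 0.219) = 347.
From dH/dt = 0: 0.00365·347 - 0.185 = 0.024C*, so C* = 1.08/0.024 = 45.1.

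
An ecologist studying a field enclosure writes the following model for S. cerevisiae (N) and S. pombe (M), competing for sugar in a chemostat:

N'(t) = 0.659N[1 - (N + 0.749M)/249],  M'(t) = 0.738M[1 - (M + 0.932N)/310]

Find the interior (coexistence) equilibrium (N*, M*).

N* ≈ 55.7, M* ≈ 258

Setting both brackets to zero gives the nullclines N + 0.749M = 249 and 0.932N + M = 310.
Substituting M = 310 - 0.932N into the first: N(1 - 0.749·0.932) = 249 - 0.749·310.
So N* = 16.8/0.302 = 55.7, and then M* = 310 - 0.932·55.7 = 258.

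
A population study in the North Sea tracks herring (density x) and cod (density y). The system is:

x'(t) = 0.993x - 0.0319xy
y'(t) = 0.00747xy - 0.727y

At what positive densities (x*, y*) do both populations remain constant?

x* ≈ 97.3, y* ≈ 31.1

Set dy/dt = 0 with y > 0: 0.00747x - 0.727 = 0, so x* = 0.727/0.00747 = 97.3.
Set dx/dt = 0 with x > 0: 0.993 - 0.0319y = 0, so y* = 0.993/0.0319 = 31.1.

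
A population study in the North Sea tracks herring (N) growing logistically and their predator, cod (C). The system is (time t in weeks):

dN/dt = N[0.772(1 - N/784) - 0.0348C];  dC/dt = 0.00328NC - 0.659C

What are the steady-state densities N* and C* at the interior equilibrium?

From dC/dt = 0 with C > 0: 0.00328N* = 0.659, so N* = 201.
Substitute into dN/dt = 0: 0.772(1 - 201/784) = 0.0348C*.
The bracket is 0.744, giving C* = 0.574/0.0348 = 16.5.

N* ≈ 201, C* ≈ 16.5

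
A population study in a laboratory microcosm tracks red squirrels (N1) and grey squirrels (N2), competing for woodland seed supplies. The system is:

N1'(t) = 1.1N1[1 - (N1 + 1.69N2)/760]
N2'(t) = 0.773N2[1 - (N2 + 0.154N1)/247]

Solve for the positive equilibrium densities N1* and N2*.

Setting both brackets to zero gives the nullclines N1 + 1.69N2 = 760 and 0.154N1 + N2 = 247.
Substituting N2 = 247 - 0.154N1 into the first: N1(1 - 1.69·0.154) = 760 - 1.69·247.
So N1* = 343/0.74 = 463, and then N2* = 247 - 0.154·463 = 176.

N1* ≈ 463, N2* ≈ 176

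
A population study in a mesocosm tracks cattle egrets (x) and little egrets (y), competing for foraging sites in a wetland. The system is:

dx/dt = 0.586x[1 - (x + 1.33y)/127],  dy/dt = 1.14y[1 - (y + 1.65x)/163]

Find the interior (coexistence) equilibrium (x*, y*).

x* ≈ 75.2, y* ≈ 39

Setting both brackets to zero gives the nullclines x + 1.33y = 127 and 1.65x + y = 163.
Substituting y = 163 - 1.65x into the first: x(1 - 1.33·1.65) = 127 - 1.33·163.
So x* = -89.8/-1.19 = 75.2, and then y* = 163 - 1.65·75.2 = 39.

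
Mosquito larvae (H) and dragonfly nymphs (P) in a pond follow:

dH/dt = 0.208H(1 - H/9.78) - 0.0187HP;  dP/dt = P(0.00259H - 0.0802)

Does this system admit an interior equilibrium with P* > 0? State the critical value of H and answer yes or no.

Threshold H = 31; K < 31, so no, the predator goes extinct.

The predator equation gives dP/dt > 0 only when H > 0.0802/0.00259 = 31.
Without the predator, H → K = 9.78. Since 9.78 < 31, the predator cannot invade.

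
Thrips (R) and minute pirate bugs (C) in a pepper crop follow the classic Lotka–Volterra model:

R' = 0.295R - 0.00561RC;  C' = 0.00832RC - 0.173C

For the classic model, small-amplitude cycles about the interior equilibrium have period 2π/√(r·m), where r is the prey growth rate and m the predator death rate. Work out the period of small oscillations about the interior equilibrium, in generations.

T ≈ 27.8 generations

Here r = 0.295 and m = 0.173, so r·m = 0.051.
ω = √0.051 = 0.226 per generation, hence T = 2π/ω ≈ 27.8 generations.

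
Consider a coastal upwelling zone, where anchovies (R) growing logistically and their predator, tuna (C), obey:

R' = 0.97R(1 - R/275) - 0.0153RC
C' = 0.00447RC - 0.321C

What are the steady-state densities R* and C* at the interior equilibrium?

R* ≈ 71.8, C* ≈ 46.8

From dC/dt = 0 with C > 0: 0.00447R* = 0.321, so R* = 71.8.
Substitute into dR/dt = 0: 0.97(1 - 71.8/275) = 0.0153C*.
The bracket is 0.739, giving C* = 0.717/0.0153 = 46.8.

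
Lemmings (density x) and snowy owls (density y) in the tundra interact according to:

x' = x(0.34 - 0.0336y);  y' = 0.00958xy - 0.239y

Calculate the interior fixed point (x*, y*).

x* ≈ 24.9, y* ≈ 10.1

Set dy/dt = 0 with y > 0: 0.00958x - 0.239 = 0, so x* = 0.239/0.00958 = 24.9.
Set dx/dt = 0 with x > 0: 0.34 - 0.0336y = 0, so y* = 0.34/0.0336 = 10.1.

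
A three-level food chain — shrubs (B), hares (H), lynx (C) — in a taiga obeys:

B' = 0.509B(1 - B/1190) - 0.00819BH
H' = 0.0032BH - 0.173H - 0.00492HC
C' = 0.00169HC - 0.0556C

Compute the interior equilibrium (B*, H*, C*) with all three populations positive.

From dC/dt = 0: 0.00169H* = 0.0556, so H* = 32.9.
From dB/dt = 0: 0.509(1 - B*/1190) = 0.00819·32.9, giving B* = 1190·(1 - 0.529) = 560.
From dH/dt = 0: 0.0032·560 - 0.173 = 0.00492C*, so C* = 1.62/0.00492 = 329.

B* ≈ 560, H* ≈ 32.9, C* ≈ 329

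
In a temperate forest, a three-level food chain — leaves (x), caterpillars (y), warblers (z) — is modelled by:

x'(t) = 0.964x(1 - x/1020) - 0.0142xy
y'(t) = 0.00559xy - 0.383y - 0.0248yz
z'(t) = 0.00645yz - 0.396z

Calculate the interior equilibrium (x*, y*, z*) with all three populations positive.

From dz/dt = 0: 0.00645y* = 0.396, so y* = 61.4.
From dx/dt = 0: 0.964(1 - x*/1020) = 0.0142·61.4, giving x* = 1020·(1 - 0.904) = 97.5.
From dy/dt = 0: 0.00559·97.5 - 0.383 = 0.0248z*, so z* = 0.162/0.0248 = 6.54.

x* ≈ 97.5, y* ≈ 61.4, z* ≈ 6.54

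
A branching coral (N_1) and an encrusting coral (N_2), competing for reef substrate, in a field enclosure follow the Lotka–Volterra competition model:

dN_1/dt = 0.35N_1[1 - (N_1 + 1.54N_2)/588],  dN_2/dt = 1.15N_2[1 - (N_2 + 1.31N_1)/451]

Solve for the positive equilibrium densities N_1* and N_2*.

N_1* ≈ 105, N_2* ≈ 314

Setting both brackets to zero gives the nullclines N_1 + 1.54N_2 = 588 and 1.31N_1 + N_2 = 451.
Substituting N_2 = 451 - 1.31N_1 into the first: N_1(1 - 1.54·1.31) = 588 - 1.54·451.
So N_1* = -107/-1.02 = 105, and then N_2* = 451 - 1.31·105 = 314.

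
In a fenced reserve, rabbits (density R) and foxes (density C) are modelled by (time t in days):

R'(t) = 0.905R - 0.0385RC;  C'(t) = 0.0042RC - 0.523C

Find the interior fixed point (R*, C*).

R* ≈ 125, C* ≈ 23.5

Set dC/dt = 0 with C > 0: 0.0042R - 0.523 = 0, so R* = 0.523/0.0042 = 125.
Set dR/dt = 0 with R > 0: 0.905 - 0.0385C = 0, so C* = 0.905/0.0385 = 23.5.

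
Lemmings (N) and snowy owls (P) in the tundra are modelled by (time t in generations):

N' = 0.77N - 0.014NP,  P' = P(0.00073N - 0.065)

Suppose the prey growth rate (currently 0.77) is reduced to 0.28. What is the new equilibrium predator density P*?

At the interior fixed point, setting dN/dt = 0 with N > 0 fixes P* = (prey growth rate)/(NP coefficient) — independent of the other coefficients.
With the change, P* = 0.28/0.014 = 20; it falls from 55.

P* ≈ 20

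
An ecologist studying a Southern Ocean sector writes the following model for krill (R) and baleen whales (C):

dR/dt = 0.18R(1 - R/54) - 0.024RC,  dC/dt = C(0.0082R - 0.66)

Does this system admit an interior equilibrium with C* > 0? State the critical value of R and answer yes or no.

The predator equation gives dC/dt > 0 only when R > 0.66/0.0082 = 80.5.
Without the predator, R → K = 54. Since 54 < 80.5, the predator cannot invade.

Threshold R = 80.5; K < 80.5, so no, the predator goes extinct.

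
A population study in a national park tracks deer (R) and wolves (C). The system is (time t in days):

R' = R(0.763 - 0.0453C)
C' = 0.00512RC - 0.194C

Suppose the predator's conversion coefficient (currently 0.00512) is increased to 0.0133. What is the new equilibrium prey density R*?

At the interior fixed point, setting dC/dt = 0 with C > 0 fixes R* = (predator death rate)/(RC coefficient) — independent of the other coefficients.
With the change, R* = 0.194/0.0133 = 14.6; it falls from 37.9.

R* ≈ 14.6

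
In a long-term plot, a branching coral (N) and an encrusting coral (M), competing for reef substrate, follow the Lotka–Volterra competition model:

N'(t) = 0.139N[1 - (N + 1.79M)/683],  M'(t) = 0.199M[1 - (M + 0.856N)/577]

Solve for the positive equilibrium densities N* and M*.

N* ≈ 657, M* ≈ 14.4

Setting both brackets to zero gives the nullclines N + 1.79M = 683 and 0.856N + M = 577.
Substituting M = 577 - 0.856N into the first: N(1 - 1.79·0.856) = 683 - 1.79·577.
So N* = -350/-0.532 = 657, and then M* = 577 - 0.856·657 = 14.4.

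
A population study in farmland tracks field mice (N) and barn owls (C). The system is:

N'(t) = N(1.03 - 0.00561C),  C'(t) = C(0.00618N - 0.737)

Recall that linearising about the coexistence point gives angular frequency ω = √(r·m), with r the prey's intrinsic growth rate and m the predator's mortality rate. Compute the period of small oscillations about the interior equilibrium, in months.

T ≈ 7.21 months

Here r = 1.03 and m = 0.737, so r·m = 0.759.
ω = √0.759 = 0.871 per month, hence T = 2π/ω ≈ 7.21 months.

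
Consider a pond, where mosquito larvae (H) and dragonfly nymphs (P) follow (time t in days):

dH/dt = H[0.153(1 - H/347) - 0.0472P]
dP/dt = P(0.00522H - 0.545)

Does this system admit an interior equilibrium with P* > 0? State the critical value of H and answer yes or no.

The predator equation gives dP/dt > 0 only when H > 0.545/0.00522 = 104.
Without the predator, H → K = 347. Since 347 > 104, the predator can invade and persist.

Threshold H = 104; K > 104, so yes, the predator persists.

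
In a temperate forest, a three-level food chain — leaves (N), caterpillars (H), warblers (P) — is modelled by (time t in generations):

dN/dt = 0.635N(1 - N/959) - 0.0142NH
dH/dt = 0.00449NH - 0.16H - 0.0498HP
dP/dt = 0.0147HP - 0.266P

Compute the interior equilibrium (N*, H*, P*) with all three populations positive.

N* ≈ 571, H* ≈ 18.1, P* ≈ 48.3

From dP/dt = 0: 0.0147H* = 0.266, so H* = 18.1.
From dN/dt = 0: 0.635(1 - N*/959) = 0.0142·18.1, giving N* = 959·(1 - 0.405) = 571.
From dH/dt = 0: 0.00449·571 - 0.16 = 0.0498P*, so P* = 2.4/0.0498 = 48.3.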